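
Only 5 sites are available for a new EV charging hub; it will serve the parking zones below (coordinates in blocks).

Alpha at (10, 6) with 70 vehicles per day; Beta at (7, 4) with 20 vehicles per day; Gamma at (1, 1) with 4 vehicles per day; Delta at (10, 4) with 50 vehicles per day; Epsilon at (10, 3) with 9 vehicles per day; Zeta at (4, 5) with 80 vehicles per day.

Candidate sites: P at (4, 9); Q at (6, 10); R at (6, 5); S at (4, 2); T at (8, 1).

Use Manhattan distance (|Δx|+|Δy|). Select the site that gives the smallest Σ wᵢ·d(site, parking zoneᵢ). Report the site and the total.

Total weighted distance at each candidate:
  P (4, 9): total = 1812
  Q (6, 10): total = 1915
  R (6, 5): total = 890
  S (4, 2): total = 1519
  T (8, 1): total = 1524
Minimum is at R with total 890 blocks.

R, total 890 blocks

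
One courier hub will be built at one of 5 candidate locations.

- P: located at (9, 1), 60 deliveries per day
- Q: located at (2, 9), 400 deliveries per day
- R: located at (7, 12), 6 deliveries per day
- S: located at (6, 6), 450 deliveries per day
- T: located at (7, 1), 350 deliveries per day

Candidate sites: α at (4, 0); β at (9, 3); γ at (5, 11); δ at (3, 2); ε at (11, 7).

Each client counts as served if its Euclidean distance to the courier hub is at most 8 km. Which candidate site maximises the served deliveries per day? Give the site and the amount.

Coverage radius r = 8 km; a point is covered iff (Δx)²+(Δy)² ≤ 8² = 64.
  α (4, 0): covers {P, S, T} → 860
  β (9, 3): covers {P, S, T} → 860
  γ (5, 11): covers {Q, R, S} → 856
  δ (3, 2): covers {P, Q, S, T} → 1260
  ε (11, 7): covers {P, R, S, T} → 866
Maximum coverage at δ: 1260 deliveries per day.

δ, covering 1260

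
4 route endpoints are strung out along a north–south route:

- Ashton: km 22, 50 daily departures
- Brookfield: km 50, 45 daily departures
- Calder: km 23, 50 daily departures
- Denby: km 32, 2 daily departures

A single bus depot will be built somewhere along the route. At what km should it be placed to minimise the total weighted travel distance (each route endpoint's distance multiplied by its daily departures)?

x = 23

For a sum of weighted absolute distances on a line, the optimum is the weighted median (not the mean). Total weight W = 147; half-weight = 73.5.
Sort by position and accumulate weight:
  km 22 (Ashton, w=50) → cum 50
  km 23 (Calder, w=50) → cum 100  ≥ 73.5 → median here
  km 32 (Denby, w=2) → cum 102
  km 50 (Brookfield, w=45) → cum 147
Optimal location: km 23.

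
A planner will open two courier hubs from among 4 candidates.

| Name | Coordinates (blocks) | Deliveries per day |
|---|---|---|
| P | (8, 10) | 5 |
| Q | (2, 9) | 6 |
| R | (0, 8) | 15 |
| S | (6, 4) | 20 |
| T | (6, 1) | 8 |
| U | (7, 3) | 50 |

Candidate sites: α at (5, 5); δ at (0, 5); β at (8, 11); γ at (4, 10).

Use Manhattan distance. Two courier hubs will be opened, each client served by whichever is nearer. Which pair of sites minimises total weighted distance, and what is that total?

Evaluate every pair (each demand assigned to the nearer of the two):
  {α, δ}: total = 401
  {α, γ}: total = 408
  {α, β}: total = 447
  {δ, γ}: total = 753
  {δ, β}: total = 756
  {β, γ}: total = 811
Best pair: {α, δ} with total 401.

{α, δ}, total 401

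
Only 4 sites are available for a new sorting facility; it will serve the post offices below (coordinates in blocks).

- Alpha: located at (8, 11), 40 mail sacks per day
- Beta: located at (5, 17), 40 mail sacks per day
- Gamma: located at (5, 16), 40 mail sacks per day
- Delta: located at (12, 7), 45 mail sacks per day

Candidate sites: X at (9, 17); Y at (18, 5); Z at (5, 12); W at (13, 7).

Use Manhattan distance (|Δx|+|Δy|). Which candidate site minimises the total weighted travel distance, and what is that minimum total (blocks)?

Total weighted distance at each candidate:
  X (9, 17): total = 1225
  Y (18, 5): total = 2960
  Z (5, 12): total = 1060
  W (13, 7): total = 1805
Minimum is at Z with total 1060 blocks.

Z, total 1060 blocks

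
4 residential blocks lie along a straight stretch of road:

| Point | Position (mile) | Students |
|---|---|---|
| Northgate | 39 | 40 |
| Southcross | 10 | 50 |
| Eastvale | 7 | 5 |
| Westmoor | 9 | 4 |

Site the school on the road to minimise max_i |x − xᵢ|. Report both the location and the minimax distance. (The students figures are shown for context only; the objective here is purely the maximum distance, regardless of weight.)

location 23, max distance 16

The 1-center on a line is the midpoint of the two extreme points: leftmost at 7, rightmost at 39.
Optimal location = (7 + 39)/2 = 23; maximum distance = (39 − 7)/2 = 16.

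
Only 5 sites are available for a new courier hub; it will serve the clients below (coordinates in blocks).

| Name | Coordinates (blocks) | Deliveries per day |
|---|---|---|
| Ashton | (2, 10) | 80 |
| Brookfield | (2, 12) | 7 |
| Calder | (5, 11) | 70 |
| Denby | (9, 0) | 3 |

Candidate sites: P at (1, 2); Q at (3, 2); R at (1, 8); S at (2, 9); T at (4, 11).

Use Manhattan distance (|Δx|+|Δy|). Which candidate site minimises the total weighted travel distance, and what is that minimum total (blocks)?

T, total 379 blocks

Total weighted distance at each candidate:
  P (1, 2): total = 1737
  Q (3, 2): total = 1591
  R (1, 8): total = 813
  S (2, 9): total = 499
  T (4, 11): total = 379
Minimum is at T with total 379 blocks.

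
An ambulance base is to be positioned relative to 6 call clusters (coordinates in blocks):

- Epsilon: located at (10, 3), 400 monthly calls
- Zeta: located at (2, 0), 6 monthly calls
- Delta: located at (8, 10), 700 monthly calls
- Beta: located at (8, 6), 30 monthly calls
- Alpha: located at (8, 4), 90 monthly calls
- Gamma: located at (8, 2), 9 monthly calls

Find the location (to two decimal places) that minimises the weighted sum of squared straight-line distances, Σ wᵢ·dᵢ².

The minimiser of Σwᵢ‖p−pᵢ‖² is the weighted centroid p* = (Σwᵢpᵢ)/(Σwᵢ).
Σwᵢ = 1235.
Σwᵢxᵢ = 400·10 + 6·2 + 700·8 + 30·8 + 90·8 + 9·8 = 10644.
Σwᵢyᵢ = 400·3 + 6·0 + 700·10 + 30·6 + 90·4 + 9·2 = 8758.
x* = 10644/1235 = 8.62, y* = 8758/1235 = 7.09.

(8.62, 7.09)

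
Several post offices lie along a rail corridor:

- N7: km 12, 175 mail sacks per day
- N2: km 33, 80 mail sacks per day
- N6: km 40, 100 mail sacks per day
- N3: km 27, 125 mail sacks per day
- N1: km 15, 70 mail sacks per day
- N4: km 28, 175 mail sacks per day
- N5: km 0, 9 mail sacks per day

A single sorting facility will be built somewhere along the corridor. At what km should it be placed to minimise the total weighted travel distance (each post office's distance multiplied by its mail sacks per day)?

For a sum of weighted absolute distances on a line, the optimum is the weighted median (not the mean). Total weight W = 734; half-weight = 367.
Sort by position and accumulate weight:
  km 0 (N5, w=9) → cum 9
  km 12 (N7, w=175) → cum 184
  km 15 (N1, w=70) → cum 254
  km 27 (N3, w=125) → cum 379  ≥ 367 → median here
  km 28 (N4, w=175) → cum 554
  km 33 (N2, w=80) → cum 634
  km 40 (N6, w=100) → cum 734
Optimal location: km 27.

x = 27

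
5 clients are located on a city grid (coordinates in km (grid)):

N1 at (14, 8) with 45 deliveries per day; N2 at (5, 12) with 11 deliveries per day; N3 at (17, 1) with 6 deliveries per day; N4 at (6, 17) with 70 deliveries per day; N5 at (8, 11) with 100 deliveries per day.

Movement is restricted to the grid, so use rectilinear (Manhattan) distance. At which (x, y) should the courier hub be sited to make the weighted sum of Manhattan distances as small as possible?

Manhattan distance separates: Σwᵢ(|x−xᵢ|+|y−yᵢ|) = Σwᵢ|x−xᵢ| + Σwᵢ|y−yᵢ|, so x and y are optimised independently as 1-D weighted medians.
Total weight W = 232; half = 116.
x-coordinate, sorted with cumulative weight:
  x=5 (N2, w=11) cum 11
  x=6 (N4, w=70) cum 81
  x=8 (N5, w=100) cum 181  ← median
  x=14 (N1, w=45) cum 226
  x=17 (N3, w=6) cum 232
⇒ x* = 8
y-coordinate, sorted with cumulative weight:
  y=1 (N3, w=6) cum 6
  y=8 (N1, w=45) cum 51
  y=11 (N5, w=100) cum 151  ← median
  y=12 (N2, w=11) cum 162
  y=17 (N4, w=70) cum 232
⇒ y* = 11

(8, 11)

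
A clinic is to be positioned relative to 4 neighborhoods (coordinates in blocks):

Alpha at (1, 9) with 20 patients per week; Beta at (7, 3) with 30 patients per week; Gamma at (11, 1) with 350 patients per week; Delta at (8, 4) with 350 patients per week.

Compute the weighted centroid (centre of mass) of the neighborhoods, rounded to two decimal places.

(9.17, 2.69)

The minimiser of Σwᵢ‖p−pᵢ‖² is the weighted centroid p* = (Σwᵢpᵢ)/(Σwᵢ).
Σwᵢ = 750.
Σwᵢxᵢ = 20·1 + 30·7 + 350·11 + 350·8 = 6880.
Σwᵢyᵢ = 20·9 + 30·3 + 350·1 + 350·4 = 2020.
x* = 6880/750 = 9.17, y* = 2020/750 = 2.69.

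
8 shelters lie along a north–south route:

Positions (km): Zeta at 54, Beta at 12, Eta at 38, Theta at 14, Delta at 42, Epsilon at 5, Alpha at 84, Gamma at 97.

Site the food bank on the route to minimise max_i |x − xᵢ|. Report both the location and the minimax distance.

The 1-center on a line is the midpoint of the two extreme points: leftmost at 5, rightmost at 97.
Optimal location = (5 + 97)/2 = 51; maximum distance = (97 − 5)/2 = 46.

location 51, max distance 46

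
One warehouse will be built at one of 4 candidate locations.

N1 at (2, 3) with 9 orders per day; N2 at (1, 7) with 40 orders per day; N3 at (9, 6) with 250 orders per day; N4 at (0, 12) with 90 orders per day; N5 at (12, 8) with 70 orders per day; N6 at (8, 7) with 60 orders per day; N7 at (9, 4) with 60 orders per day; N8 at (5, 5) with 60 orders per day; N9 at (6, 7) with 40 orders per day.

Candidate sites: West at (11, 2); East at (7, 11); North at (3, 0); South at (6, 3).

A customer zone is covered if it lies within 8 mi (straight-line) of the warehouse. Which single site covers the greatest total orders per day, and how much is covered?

Coverage radius r = 8 mi; a point is covered iff (Δx)²+(Δy)² ≤ 8² = 64.
  West (11, 2): covers {N3, N5, N6, N7, N8, N9} → 540
  East (7, 11): covers {N2, N3, N4, N5, N6, N7, N8, N9} → 670
  North (3, 0): covers {N1, N2, N7, N8, N9} → 209
  South (6, 3): covers {N1, N2, N3, N5, N6, N7, N8, N9} → 589
Maximum coverage at East: 670 orders per day.

East, covering 670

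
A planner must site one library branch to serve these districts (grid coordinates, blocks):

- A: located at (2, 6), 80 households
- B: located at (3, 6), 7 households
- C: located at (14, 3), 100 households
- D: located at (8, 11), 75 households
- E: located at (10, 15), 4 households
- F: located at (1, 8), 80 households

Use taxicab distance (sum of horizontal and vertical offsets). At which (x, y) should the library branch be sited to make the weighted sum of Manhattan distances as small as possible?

Manhattan distance separates: Σwᵢ(|x−xᵢ|+|y−yᵢ|) = Σwᵢ|x−xᵢ| + Σwᵢ|y−yᵢ|, so x and y are optimised independently as 1-D weighted medians.
Total weight W = 346; half = 173.
x-coordinate, sorted with cumulative weight:
  x=1 (F, w=80) cum 80
  x=2 (A, w=80) cum 160
  x=3 (B, w=7) cum 167
  x=8 (D, w=75) cum 242  ← median
  x=10 (E, w=4) cum 246
  x=14 (C, w=100) cum 346
⇒ x* = 8
y-coordinate, sorted with cumulative weight:
  y=3 (C, w=100) cum 100
  y=6 (A, w=80) cum 180  ← median
  y=6 (B, w=7) cum 187
  y=8 (F, w=80) cum 267
  y=11 (D, w=75) cum 342
  y=15 (E, w=4) cum 346
⇒ y* = 6

(8, 6)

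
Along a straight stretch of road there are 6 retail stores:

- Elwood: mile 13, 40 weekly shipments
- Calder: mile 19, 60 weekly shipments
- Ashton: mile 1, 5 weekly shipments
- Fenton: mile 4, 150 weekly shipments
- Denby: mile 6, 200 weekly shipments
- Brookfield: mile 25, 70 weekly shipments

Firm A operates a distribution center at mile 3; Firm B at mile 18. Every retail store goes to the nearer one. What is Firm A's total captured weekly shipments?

355

The indifferent point is the midpoint (3+18)/2 = 10.5; retail stores left of it (closer to Firm A at 3) go to Firm A, those right go to Firm B.
  Ashton at 1 (w=5) → Firm A
  Fenton at 4 (w=150) → Firm A
  Denby at 6 (w=200) → Firm A
  Elwood at 13 (w=40) → Firm B
  Calder at 19 (w=60) → Firm B
  Brookfield at 25 (w=70) → Firm B
Firm A captures 355; Firm B captures 170.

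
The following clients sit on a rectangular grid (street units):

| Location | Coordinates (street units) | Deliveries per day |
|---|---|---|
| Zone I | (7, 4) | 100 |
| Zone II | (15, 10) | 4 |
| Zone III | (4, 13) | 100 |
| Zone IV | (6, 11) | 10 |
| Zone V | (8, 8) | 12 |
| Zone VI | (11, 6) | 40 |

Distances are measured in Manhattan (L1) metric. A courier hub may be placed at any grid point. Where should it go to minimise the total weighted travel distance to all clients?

Manhattan distance separates: Σwᵢ(|x−xᵢ|+|y−yᵢ|) = Σwᵢ|x−xᵢ| + Σwᵢ|y−yᵢ|, so x and y are optimised independently as 1-D weighted medians.
Total weight W = 266; half = 133.
x-coordinate, sorted with cumulative weight:
  x=4 (Zone III, w=100) cum 100
  x=6 (Zone IV, w=10) cum 110
  x=7 (Zone I, w=100) cum 210  ← median
  x=8 (Zone V, w=12) cum 222
  x=11 (Zone VI, w=40) cum 262
  x=15 (Zone II, w=4) cum 266
⇒ x* = 7
y-coordinate, sorted with cumulative weight:
  y=4 (Zone I, w=100) cum 100
  y=6 (Zone VI, w=40) cum 140  ← median
  y=8 (Zone V, w=12) cum 152
  y=10 (Zone II, w=4) cum 156
  y=11 (Zone IV, w=10) cum 166
  y=13 (Zone III, w=100) cum 266
⇒ y* = 6

(7, 6)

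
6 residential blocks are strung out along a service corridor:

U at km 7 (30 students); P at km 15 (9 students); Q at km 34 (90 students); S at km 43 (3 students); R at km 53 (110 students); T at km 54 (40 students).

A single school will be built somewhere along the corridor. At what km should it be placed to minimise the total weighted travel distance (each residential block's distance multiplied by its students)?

For a sum of weighted absolute distances on a line, the optimum is the weighted median (not the mean). Total weight W = 282; half-weight = 141.
Sort by position and accumulate weight:
  km 7 (U, w=30) → cum 30
  km 15 (P, w=9) → cum 39
  km 34 (Q, w=90) → cum 129
  km 43 (S, w=3) → cum 132
  km 53 (R, w=110) → cum 242  ≥ 141 → median here
  km 54 (T, w=40) → cum 282
Optimal location: km 53.

x = 53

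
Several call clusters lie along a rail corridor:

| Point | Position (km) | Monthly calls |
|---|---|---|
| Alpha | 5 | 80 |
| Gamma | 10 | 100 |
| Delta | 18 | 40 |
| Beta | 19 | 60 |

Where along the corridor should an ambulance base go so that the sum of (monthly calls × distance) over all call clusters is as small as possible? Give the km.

x = 10

For a sum of weighted absolute distances on a line, the optimum is the weighted median (not the mean). Total weight W = 280; half-weight = 140.
Sort by position and accumulate weight:
  km 5 (Alpha, w=80) → cum 80
  km 10 (Gamma, w=100) → cum 180  ≥ 140 → median here
  km 18 (Delta, w=40) → cum 220
  km 19 (Beta, w=60) → cum 280
Optimal location: km 10.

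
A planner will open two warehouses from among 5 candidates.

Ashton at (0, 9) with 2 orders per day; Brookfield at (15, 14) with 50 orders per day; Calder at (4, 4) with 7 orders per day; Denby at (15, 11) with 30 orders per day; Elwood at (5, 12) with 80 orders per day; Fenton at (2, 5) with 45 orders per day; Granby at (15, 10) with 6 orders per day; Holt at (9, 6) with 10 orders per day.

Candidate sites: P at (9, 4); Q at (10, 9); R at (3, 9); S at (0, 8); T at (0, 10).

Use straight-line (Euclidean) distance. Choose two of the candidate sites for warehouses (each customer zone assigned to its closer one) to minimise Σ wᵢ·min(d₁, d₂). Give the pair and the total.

Evaluate every pair (each demand assigned to the nearer of the two):
  {Q, R}: total = 1093.0
  {Q, S}: total = 1247.6
  {Q, T}: total = 1302.9
  {P, Q}: total = 1405.4
  {P, R}: total = 1445.6
  {P, T}: total = 1640.7
  {P, S}: total = 1642.1
  {R, S}: total = 1642.7
  {R, T}: total = 1666.0
  {S, T}: total = 2044.1
Best pair: {Q, R} with total 1093.0.

{Q, R}, total 1093.0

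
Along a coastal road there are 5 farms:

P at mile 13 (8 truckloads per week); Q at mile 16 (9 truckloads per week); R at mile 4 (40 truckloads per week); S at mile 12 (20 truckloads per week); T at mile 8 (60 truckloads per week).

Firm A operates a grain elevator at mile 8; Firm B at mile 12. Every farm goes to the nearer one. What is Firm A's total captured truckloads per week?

100

The indifferent point is the midpoint (8+12)/2 = 10; farms left of it (closer to Firm A at 8) go to Firm A, those right go to Firm B.
  R at 4 (w=40) → Firm A
  T at 8 (w=60) → Firm A
  S at 12 (w=20) → Firm B
  P at 13 (w=8) → Firm B
  Q at 16 (w=9) → Firm B
Firm A captures 100; Firm B captures 37.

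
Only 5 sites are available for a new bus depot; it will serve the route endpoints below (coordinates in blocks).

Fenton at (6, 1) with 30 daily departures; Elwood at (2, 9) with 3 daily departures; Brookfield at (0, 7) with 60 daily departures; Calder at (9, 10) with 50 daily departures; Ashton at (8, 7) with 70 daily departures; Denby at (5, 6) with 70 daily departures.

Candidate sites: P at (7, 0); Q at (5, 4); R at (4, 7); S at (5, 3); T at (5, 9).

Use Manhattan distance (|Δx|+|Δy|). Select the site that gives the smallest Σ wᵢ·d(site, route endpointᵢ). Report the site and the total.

R, total 1312 blocks

Total weighted distance at each candidate:
  P (7, 0): total = 2662
  Q (5, 4): total = 1684
  R (4, 7): total = 1312
  S (5, 3): total = 1907
  T (5, 9): total = 1509
Minimum is at R with total 1312 blocks.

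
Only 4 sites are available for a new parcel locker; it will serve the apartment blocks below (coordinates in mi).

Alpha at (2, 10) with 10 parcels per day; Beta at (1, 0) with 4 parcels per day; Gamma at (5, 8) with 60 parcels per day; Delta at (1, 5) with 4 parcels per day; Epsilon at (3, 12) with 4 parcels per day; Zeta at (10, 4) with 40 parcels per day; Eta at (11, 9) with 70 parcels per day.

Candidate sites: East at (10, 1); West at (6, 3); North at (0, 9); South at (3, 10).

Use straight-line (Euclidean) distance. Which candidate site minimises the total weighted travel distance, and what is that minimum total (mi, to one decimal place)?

West, total 1181.0 mi

Total weighted distance at each candidate:
  East (10, 1): total = 1448.7
  West (6, 3): total = 1181.0
  North (0, 9): total = 1615.2
  South (3, 10): total = 1183.2
Minimum is at West with total 1181.0 mi.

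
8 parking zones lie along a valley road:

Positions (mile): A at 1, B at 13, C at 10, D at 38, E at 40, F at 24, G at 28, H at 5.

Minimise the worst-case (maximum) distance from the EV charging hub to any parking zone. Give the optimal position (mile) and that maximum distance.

The 1-center on a line is the midpoint of the two extreme points: leftmost at 1, rightmost at 40.
Optimal location = (1 + 40)/2 = 20.5; maximum distance = (40 − 1)/2 = 19.5.

location 20.5, max distance 19.5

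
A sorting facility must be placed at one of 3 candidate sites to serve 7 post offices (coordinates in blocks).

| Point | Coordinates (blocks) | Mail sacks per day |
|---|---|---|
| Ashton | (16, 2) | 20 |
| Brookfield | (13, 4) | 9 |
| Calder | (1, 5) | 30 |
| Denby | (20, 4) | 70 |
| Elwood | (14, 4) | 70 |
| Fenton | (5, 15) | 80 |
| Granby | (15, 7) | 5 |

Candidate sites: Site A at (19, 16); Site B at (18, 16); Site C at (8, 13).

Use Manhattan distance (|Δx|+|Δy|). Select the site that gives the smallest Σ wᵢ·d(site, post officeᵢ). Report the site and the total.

Site C, total 3941 blocks

Total weighted distance at each candidate:
  Site A (19, 16): total = 4737
  Site B (18, 16): total = 4593
  Site C (8, 13): total = 3941
Minimum is at Site C with total 3941 blocks.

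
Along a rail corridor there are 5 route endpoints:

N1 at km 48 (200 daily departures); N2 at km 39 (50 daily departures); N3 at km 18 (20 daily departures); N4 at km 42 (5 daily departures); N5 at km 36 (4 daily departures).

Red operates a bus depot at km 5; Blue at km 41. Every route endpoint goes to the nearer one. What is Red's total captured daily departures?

The indifferent point is the midpoint (5+41)/2 = 23; route endpoints left of it (closer to Red at 5) go to Red, those right go to Blue.
  N3 at 18 (w=20) → Red
  N5 at 36 (w=4) → Blue
  N2 at 39 (w=50) → Blue
  N4 at 42 (w=5) → Blue
  N1 at 48 (w=200) → Blue
Red captures 20; Blue captures 259.

20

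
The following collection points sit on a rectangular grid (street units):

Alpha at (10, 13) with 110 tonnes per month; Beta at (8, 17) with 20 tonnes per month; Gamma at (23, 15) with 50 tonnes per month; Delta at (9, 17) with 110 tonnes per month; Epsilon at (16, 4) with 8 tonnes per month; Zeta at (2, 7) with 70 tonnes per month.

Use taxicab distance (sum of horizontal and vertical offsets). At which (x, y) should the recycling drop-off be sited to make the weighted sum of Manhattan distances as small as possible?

Manhattan distance separates: Σwᵢ(|x−xᵢ|+|y−yᵢ|) = Σwᵢ|x−xᵢ| + Σwᵢ|y−yᵢ|, so x and y are optimised independently as 1-D weighted medians.
Total weight W = 368; half = 184.
x-coordinate, sorted with cumulative weight:
  x=2 (Zeta, w=70) cum 70
  x=8 (Beta, w=20) cum 90
  x=9 (Delta, w=110) cum 200  ← median
  x=10 (Alpha, w=110) cum 310
  x=16 (Epsilon, w=8) cum 318
  x=23 (Gamma, w=50) cum 368
⇒ x* = 9
y-coordinate, sorted with cumulative weight:
  y=4 (Epsilon, w=8) cum 8
  y=7 (Zeta, w=70) cum 78
  y=13 (Alpha, w=110) cum 188  ← median
  y=15 (Gamma, w=50) cum 238
  y=17 (Beta, w=20) cum 258
  y=17 (Delta, w=110) cum 368
⇒ y* = 13

(9, 13)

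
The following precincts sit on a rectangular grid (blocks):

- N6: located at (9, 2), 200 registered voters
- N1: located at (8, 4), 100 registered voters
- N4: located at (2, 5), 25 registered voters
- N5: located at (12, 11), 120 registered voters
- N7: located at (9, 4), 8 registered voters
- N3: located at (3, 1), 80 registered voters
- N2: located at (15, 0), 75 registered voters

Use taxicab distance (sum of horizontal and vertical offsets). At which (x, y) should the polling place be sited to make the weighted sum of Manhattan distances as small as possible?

Manhattan distance separates: Σwᵢ(|x−xᵢ|+|y−yᵢ|) = Σwᵢ|x−xᵢ| + Σwᵢ|y−yᵢ|, so x and y are optimised independently as 1-D weighted medians.
Total weight W = 608; half = 304.
x-coordinate, sorted with cumulative weight:
  x=2 (N4, w=25) cum 25
  x=3 (N3, w=80) cum 105
  x=8 (N1, w=100) cum 205
  x=9 (N6, w=200) cum 405  ← median
  x=9 (N7, w=8) cum 413
  x=12 (N5, w=120) cum 533
  x=15 (N2, w=75) cum 608
⇒ x* = 9
y-coordinate, sorted with cumulative weight:
  y=0 (N2, w=75) cum 75
  y=1 (N3, w=80) cum 155
  y=2 (N6, w=200) cum 355  ← median
  y=4 (N1, w=100) cum 455
  y=4 (N7, w=8) cum 463
  y=5 (N4, w=25) cum 488
  y=11 (N5, w=120) cum 608
⇒ y* = 2

(9, 2)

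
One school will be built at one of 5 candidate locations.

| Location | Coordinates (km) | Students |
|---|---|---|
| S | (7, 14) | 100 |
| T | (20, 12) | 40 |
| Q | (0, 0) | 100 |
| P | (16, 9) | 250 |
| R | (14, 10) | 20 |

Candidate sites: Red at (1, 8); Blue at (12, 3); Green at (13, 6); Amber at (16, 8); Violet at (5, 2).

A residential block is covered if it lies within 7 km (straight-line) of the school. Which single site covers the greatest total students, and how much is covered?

Amber, covering 310

Coverage radius r = 7 km; a point is covered iff (Δx)²+(Δy)² ≤ 7² = 49.
  Red (1, 8): covers {none} → 0
  Blue (12, 3): covers {none} → 0
  Green (13, 6): covers {P, R} → 270
  Amber (16, 8): covers {T, P, R} → 310
  Violet (5, 2): covers {Q} → 100
Maximum coverage at Amber: 310 students.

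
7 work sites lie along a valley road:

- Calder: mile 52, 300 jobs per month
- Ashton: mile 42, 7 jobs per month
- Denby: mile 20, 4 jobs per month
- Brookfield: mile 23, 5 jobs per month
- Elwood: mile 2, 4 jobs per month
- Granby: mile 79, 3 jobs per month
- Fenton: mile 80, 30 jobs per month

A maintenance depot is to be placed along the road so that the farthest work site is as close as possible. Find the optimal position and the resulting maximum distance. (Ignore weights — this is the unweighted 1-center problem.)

The 1-center on a line is the midpoint of the two extreme points: leftmost at 2, rightmost at 80.
Optimal location = (2 + 80)/2 = 41; maximum distance = (80 − 2)/2 = 39.

location 41, max distance 39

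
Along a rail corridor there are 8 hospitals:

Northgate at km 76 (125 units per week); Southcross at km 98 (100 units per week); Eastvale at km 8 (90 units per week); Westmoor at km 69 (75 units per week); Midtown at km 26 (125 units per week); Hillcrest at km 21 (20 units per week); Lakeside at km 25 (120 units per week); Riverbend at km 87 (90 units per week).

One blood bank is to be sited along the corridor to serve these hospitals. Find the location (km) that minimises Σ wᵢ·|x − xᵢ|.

For a sum of weighted absolute distances on a line, the optimum is the weighted median (not the mean). Total weight W = 745; half-weight = 372.5.
Sort by position and accumulate weight:
  km 8 (Eastvale, w=90) → cum 90
  km 21 (Hillcrest, w=20) → cum 110
  km 25 (Lakeside, w=120) → cum 230
  km 26 (Midtown, w=125) → cum 355
  km 69 (Westmoor, w=75) → cum 430  ≥ 372.5 → median here
  km 76 (Northgate, w=125) → cum 555
  km 87 (Riverbend, w=90) → cum 645
  km 98 (Southcross, w=100) → cum 745
Optimal location: km 69.

x = 69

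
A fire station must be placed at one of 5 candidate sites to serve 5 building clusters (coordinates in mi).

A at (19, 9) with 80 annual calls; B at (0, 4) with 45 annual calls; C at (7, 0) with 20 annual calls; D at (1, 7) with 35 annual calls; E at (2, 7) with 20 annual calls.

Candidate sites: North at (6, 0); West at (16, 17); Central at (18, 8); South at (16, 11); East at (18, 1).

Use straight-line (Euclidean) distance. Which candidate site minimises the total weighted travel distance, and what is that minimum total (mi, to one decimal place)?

Total weighted distance at each candidate:
  North (6, 0): total = 2071.7
  West (16, 17): total = 2971.0
  Central (18, 8): total = 2131.6
  South (16, 11): total = 2193.1
  East (18, 1): total = 2659.8
Minimum is at North with total 2071.7 mi.

North, total 2071.7 mi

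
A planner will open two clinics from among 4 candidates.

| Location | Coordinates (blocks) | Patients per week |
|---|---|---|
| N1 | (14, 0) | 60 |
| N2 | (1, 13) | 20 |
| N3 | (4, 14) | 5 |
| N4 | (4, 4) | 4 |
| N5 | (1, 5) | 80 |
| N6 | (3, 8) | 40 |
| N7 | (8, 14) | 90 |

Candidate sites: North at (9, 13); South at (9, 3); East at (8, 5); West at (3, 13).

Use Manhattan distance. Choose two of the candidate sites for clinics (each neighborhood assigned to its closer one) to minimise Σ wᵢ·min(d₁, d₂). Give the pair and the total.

Evaluate every pair (each demand assigned to the nearer of the two):
  {North, East}: total = 1930
  {East, West}: total = 2030
  {South, West}: total = 2094
  {North, South}: total = 2114
  {North, West}: total = 2350
  {South, East}: total = 2555
Best pair: {North, East} with total 1930.

{North, East}, total 1930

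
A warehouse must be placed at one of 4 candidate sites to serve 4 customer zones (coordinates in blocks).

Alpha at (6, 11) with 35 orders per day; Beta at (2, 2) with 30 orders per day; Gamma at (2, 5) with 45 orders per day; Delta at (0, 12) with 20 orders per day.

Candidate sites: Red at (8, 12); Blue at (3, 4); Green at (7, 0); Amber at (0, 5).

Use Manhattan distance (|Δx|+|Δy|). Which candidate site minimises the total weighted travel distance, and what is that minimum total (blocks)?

Total weighted distance at each candidate:
  Red (8, 12): total = 1330
  Blue (3, 4): total = 750
  Green (7, 0): total = 1460
  Amber (0, 5): total = 800
Minimum is at Blue with total 750 blocks.

Blue, total 750 blocks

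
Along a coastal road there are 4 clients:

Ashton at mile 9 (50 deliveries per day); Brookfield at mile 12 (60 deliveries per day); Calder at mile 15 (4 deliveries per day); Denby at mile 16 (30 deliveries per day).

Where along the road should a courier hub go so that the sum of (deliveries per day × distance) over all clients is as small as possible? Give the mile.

For a sum of weighted absolute distances on a line, the optimum is the weighted median (not the mean). Total weight W = 144; half-weight = 72.
Sort by position and accumulate weight:
  mile 9 (Ashton, w=50) → cum 50
  mile 12 (Brookfield, w=60) → cum 110  ≥ 72 → median here
  mile 15 (Calder, w=4) → cum 114
  mile 16 (Denby, w=30) → cum 144
Optimal location: mile 12.

x = 12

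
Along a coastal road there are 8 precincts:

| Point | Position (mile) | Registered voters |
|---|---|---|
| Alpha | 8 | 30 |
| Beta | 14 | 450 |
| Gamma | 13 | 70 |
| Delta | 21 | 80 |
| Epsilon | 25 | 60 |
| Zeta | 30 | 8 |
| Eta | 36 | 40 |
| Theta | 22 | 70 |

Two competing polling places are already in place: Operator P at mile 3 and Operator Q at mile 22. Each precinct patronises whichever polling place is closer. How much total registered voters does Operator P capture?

The indifferent point is the midpoint (3+22)/2 = 12.5; precincts left of it (closer to Operator P at 3) go to Operator P, those right go to Operator Q.
  Alpha at 8 (w=30) → Operator P
  Gamma at 13 (w=70) → Operator Q
  Beta at 14 (w=450) → Operator Q
  Delta at 21 (w=80) → Operator Q
  Theta at 22 (w=70) → Operator Q
  Epsilon at 25 (w=60) → Operator Q
  Zeta at 30 (w=8) → Operator Q
  Eta at 36 (w=40) → Operator Q
Operator P captures 30; Operator Q captures 778.

30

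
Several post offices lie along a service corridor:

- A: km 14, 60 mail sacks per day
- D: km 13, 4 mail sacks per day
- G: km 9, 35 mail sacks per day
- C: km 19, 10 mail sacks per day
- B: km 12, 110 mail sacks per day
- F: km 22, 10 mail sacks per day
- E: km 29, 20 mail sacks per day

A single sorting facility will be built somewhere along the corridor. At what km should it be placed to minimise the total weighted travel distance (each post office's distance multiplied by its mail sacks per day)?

For a sum of weighted absolute distances on a line, the optimum is the weighted median (not the mean). Total weight W = 249; half-weight = 124.5.
Sort by position and accumulate weight:
  km 9 (G, w=35) → cum 35
  km 12 (B, w=110) → cum 145  ≥ 124.5 → median here
  km 13 (D, w=4) → cum 149
  km 14 (A, w=60) → cum 209
  km 19 (C, w=10) → cum 219
  km 22 (F, w=10) → cum 229
  km 29 (E, w=20) → cum 249
Optimal location: km 12.

x = 12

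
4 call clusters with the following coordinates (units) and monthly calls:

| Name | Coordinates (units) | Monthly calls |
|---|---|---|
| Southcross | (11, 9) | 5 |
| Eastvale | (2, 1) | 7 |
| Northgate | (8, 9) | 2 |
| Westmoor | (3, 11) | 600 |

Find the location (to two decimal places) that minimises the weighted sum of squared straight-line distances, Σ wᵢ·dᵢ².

(3.07, 10.86)

The minimiser of Σwᵢ‖p−pᵢ‖² is the weighted centroid p* = (Σwᵢpᵢ)/(Σwᵢ).
Σwᵢ = 614.
Σwᵢxᵢ = 5·11 + 7·2 + 2·8 + 600·3 = 1885.
Σwᵢyᵢ = 5·9 + 7·1 + 2·9 + 600·11 = 6670.
x* = 1885/614 = 3.07, y* = 6670/614 = 10.86.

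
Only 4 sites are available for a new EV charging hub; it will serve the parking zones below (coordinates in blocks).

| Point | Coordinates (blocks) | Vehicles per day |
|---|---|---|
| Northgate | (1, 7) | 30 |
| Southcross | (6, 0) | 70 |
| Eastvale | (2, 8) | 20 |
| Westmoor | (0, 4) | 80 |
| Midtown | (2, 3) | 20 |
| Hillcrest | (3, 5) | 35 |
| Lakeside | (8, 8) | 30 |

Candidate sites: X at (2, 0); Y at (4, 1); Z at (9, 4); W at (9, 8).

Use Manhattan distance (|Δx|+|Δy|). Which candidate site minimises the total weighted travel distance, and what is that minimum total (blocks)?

Y, total 1805 blocks

Total weighted distance at each candidate:
  X (2, 0): total = 1850
  Y (4, 1): total = 1805
  Z (9, 4): total = 2315
  W (9, 8): total = 2805
Minimum is at Y with total 1805 blocks.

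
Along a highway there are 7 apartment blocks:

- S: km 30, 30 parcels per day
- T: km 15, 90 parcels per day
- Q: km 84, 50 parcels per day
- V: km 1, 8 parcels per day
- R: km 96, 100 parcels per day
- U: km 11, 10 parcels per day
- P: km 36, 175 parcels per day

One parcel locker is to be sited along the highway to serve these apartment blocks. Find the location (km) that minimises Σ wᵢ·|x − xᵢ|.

x = 36

For a sum of weighted absolute distances on a line, the optimum is the weighted median (not the mean). Total weight W = 463; half-weight = 231.5.
Sort by position and accumulate weight:
  km 1 (V, w=8) → cum 8
  km 11 (U, w=10) → cum 18
  km 15 (T, w=90) → cum 108
  km 30 (S, w=30) → cum 138
  km 36 (P, w=175) → cum 313  ≥ 231.5 → median here
  km 84 (Q, w=50) → cum 363
  km 96 (R, w=100) → cum 463
Optimal location: km 36.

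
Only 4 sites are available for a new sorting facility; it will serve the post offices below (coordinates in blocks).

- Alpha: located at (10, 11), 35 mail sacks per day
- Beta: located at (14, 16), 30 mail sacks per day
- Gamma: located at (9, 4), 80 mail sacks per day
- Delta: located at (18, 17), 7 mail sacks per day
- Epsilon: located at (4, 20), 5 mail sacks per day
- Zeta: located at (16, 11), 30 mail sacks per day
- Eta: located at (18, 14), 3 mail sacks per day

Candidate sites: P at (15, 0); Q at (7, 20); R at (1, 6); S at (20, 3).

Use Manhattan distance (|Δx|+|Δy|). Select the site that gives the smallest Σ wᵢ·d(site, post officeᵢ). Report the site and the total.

Total weighted distance at each candidate:
  P (15, 0): total = 2576
  Q (7, 20): total = 2894
  R (1, 6): total = 2936
  S (20, 3): total = 2836
Minimum is at P with total 2576 blocks.

P, total 2576 blocks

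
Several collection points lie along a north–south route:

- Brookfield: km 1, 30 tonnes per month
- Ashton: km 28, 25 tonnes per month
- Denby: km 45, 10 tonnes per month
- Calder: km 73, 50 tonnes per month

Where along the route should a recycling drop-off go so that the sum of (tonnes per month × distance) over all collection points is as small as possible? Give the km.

x = 45

For a sum of weighted absolute distances on a line, the optimum is the weighted median (not the mean). Total weight W = 115; half-weight = 57.5.
Sort by position and accumulate weight:
  km 1 (Brookfield, w=30) → cum 30
  km 28 (Ashton, w=25) → cum 55
  km 45 (Denby, w=10) → cum 65  ≥ 57.5 → median here
  km 73 (Calder, w=50) → cum 115
Optimal location: km 45.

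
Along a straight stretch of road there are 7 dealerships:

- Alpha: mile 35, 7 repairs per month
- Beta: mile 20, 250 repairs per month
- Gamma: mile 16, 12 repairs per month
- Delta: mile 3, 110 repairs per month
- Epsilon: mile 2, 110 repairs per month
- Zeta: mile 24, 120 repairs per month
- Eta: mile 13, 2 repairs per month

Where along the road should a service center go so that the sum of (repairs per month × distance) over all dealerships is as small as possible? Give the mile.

For a sum of weighted absolute distances on a line, the optimum is the weighted median (not the mean). Total weight W = 611; half-weight = 305.5.
Sort by position and accumulate weight:
  mile 2 (Epsilon, w=110) → cum 110
  mile 3 (Delta, w=110) → cum 220
  mile 13 (Eta, w=2) → cum 222
  mile 16 (Gamma, w=12) → cum 234
  mile 20 (Beta, w=250) → cum 484  ≥ 305.5 → median here
  mile 24 (Zeta, w=120) → cum 604
  mile 35 (Alpha, w=7) → cum 611
Optimal location: mile 20.

x = 20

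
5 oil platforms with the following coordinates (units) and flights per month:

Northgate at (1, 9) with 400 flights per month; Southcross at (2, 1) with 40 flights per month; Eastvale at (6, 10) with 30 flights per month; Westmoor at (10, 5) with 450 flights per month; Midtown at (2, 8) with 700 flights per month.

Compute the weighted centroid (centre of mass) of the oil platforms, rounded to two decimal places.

(4.05, 7.28)

The minimiser of Σwᵢ‖p−pᵢ‖² is the weighted centroid p* = (Σwᵢpᵢ)/(Σwᵢ).
Σwᵢ = 1620.
Σwᵢxᵢ = 400·1 + 40·2 + 30·6 + 450·10 + 700·2 = 6560.
Σwᵢyᵢ = 400·9 + 40·1 + 30·10 + 450·5 + 700·8 = 11790.
x* = 6560/1620 = 4.05, y* = 11790/1620 = 7.28.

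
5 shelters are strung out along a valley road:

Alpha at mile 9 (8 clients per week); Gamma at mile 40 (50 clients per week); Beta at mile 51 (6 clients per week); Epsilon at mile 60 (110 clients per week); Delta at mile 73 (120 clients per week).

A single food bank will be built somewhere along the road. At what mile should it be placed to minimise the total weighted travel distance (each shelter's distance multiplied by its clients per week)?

x = 60

For a sum of weighted absolute distances on a line, the optimum is the weighted median (not the mean). Total weight W = 294; half-weight = 147.
Sort by position and accumulate weight:
  mile 9 (Alpha, w=8) → cum 8
  mile 40 (Gamma, w=50) → cum 58
  mile 51 (Beta, w=6) → cum 64
  mile 60 (Epsilon, w=110) → cum 174  ≥ 147 → median here
  mile 73 (Delta, w=120) → cum 294
Optimal location: mile 60.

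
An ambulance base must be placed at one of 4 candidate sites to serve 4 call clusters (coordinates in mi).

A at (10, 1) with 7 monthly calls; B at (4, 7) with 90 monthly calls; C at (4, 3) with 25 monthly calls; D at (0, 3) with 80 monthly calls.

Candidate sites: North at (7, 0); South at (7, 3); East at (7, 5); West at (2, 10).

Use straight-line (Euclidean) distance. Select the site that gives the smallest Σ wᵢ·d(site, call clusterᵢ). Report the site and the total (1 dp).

Total weighted distance at each candidate:
  North (7, 0): total = 1422.9
  South (7, 3): total = 1110.2
  East (7, 5): total = 1032.0
  West (2, 10): total = 1173.2
Minimum is at East with total 1032.0 mi.

East, total 1032.0 mi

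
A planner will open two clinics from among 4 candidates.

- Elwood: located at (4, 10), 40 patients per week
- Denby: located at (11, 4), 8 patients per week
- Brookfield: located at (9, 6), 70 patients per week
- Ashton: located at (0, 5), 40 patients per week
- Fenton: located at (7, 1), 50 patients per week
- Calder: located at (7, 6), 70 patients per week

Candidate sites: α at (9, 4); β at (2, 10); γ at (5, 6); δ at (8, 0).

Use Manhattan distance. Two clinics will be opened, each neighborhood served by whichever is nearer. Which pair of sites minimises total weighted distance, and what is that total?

Evaluate every pair (each demand assigned to the nearer of the two):
  {α, γ}: total = 986
  {γ, δ}: total = 1016
  {α, β}: total = 1046
  {β, γ}: total = 1154
  {α, δ}: total = 1376
  {β, δ}: total = 1496
Best pair: {α, γ} with total 986.

{α, γ}, total 986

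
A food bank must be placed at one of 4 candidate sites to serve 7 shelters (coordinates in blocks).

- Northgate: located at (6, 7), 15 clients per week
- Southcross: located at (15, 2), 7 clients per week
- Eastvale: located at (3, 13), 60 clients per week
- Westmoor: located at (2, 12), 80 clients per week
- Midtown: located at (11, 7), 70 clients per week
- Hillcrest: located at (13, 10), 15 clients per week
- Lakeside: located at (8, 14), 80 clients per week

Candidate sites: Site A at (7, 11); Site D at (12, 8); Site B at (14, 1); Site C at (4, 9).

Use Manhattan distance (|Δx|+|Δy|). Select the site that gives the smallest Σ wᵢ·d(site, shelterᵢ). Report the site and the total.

Total weighted distance at each candidate:
  Site A (7, 11): total = 2019
  Site D (12, 8): total = 3113
  Site B (14, 1): total = 5744
  Site C (4, 9): total = 2386
Minimum is at Site A with total 2019 blocks.

Site A, total 2019 blocks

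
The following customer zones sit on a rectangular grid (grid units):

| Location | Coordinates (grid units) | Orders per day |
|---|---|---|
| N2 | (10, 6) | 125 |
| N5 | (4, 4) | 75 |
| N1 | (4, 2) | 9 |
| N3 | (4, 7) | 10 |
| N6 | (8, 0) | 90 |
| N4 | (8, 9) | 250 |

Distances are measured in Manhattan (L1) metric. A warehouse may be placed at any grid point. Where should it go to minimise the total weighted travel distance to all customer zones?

(8, 6)

Manhattan distance separates: Σwᵢ(|x−xᵢ|+|y−yᵢ|) = Σwᵢ|x−xᵢ| + Σwᵢ|y−yᵢ|, so x and y are optimised independently as 1-D weighted medians.
Total weight W = 559; half = 279.5.
x-coordinate, sorted with cumulative weight:
  x=4 (N5, w=75) cum 75
  x=4 (N1, w=9) cum 84
  x=4 (N3, w=10) cum 94
  x=8 (N6, w=90) cum 184
  x=8 (N4, w=250) cum 434  ← median
  x=10 (N2, w=125) cum 559
⇒ x* = 8
y-coordinate, sorted with cumulative weight:
  y=0 (N6, w=90) cum 90
  y=2 (N1, w=9) cum 99
  y=4 (N5, w=75) cum 174
  y=6 (N2, w=125) cum 299  ← median
  y=7 (N3, w=10) cum 309
  y=9 (N4, w=250) cum 559
⇒ y* = 6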